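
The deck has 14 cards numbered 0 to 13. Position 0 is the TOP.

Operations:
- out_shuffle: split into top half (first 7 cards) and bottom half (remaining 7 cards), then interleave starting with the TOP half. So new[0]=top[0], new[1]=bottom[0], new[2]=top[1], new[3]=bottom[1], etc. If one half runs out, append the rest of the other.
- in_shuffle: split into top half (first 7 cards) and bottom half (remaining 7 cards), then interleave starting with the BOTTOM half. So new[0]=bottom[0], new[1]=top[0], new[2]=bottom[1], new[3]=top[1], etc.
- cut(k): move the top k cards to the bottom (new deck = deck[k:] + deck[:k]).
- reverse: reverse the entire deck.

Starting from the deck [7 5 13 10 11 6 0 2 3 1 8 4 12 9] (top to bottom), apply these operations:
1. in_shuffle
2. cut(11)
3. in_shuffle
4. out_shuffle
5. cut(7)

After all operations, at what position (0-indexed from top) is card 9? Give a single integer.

Answer: 13

Derivation:
After op 1 (in_shuffle): [2 7 3 5 1 13 8 10 4 11 12 6 9 0]
After op 2 (cut(11)): [6 9 0 2 7 3 5 1 13 8 10 4 11 12]
After op 3 (in_shuffle): [1 6 13 9 8 0 10 2 4 7 11 3 12 5]
After op 4 (out_shuffle): [1 2 6 4 13 7 9 11 8 3 0 12 10 5]
After op 5 (cut(7)): [11 8 3 0 12 10 5 1 2 6 4 13 7 9]
Card 9 is at position 13.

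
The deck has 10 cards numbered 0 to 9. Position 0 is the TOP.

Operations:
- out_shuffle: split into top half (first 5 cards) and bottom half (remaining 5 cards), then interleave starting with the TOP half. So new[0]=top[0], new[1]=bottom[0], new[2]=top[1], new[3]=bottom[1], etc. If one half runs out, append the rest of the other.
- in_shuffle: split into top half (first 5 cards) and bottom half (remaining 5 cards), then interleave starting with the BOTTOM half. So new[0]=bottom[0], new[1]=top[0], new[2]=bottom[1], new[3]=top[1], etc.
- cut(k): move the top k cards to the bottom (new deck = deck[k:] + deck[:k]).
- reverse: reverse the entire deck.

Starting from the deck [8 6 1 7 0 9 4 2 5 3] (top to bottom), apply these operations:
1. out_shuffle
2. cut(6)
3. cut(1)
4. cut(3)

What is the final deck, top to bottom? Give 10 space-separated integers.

Answer: 8 9 6 4 1 2 7 5 0 3

Derivation:
After op 1 (out_shuffle): [8 9 6 4 1 2 7 5 0 3]
After op 2 (cut(6)): [7 5 0 3 8 9 6 4 1 2]
After op 3 (cut(1)): [5 0 3 8 9 6 4 1 2 7]
After op 4 (cut(3)): [8 9 6 4 1 2 7 5 0 3]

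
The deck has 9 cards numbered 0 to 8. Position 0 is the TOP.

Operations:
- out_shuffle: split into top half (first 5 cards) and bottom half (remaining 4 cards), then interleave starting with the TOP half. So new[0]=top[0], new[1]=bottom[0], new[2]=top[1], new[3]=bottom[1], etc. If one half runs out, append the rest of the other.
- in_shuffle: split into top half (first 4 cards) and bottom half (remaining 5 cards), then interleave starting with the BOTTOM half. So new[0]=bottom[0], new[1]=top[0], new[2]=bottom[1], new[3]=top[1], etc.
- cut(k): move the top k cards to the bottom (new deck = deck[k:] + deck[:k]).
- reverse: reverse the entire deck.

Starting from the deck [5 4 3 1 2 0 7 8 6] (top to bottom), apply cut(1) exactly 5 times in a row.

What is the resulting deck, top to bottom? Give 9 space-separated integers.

After op 1 (cut(1)): [4 3 1 2 0 7 8 6 5]
After op 2 (cut(1)): [3 1 2 0 7 8 6 5 4]
After op 3 (cut(1)): [1 2 0 7 8 6 5 4 3]
After op 4 (cut(1)): [2 0 7 8 6 5 4 3 1]
After op 5 (cut(1)): [0 7 8 6 5 4 3 1 2]

Answer: 0 7 8 6 5 4 3 1 2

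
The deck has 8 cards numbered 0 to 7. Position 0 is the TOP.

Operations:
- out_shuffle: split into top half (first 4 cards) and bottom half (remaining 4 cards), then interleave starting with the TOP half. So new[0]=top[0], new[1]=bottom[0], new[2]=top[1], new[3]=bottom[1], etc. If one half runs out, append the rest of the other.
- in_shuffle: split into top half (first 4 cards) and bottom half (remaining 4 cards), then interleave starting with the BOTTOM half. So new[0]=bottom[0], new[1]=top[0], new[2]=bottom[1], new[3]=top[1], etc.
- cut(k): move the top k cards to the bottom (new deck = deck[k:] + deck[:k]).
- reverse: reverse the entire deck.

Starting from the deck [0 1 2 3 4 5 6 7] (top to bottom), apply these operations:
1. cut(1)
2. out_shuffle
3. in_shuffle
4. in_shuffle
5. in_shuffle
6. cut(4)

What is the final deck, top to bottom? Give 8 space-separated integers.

After op 1 (cut(1)): [1 2 3 4 5 6 7 0]
After op 2 (out_shuffle): [1 5 2 6 3 7 4 0]
After op 3 (in_shuffle): [3 1 7 5 4 2 0 6]
After op 4 (in_shuffle): [4 3 2 1 0 7 6 5]
After op 5 (in_shuffle): [0 4 7 3 6 2 5 1]
After op 6 (cut(4)): [6 2 5 1 0 4 7 3]

Answer: 6 2 5 1 0 4 7 3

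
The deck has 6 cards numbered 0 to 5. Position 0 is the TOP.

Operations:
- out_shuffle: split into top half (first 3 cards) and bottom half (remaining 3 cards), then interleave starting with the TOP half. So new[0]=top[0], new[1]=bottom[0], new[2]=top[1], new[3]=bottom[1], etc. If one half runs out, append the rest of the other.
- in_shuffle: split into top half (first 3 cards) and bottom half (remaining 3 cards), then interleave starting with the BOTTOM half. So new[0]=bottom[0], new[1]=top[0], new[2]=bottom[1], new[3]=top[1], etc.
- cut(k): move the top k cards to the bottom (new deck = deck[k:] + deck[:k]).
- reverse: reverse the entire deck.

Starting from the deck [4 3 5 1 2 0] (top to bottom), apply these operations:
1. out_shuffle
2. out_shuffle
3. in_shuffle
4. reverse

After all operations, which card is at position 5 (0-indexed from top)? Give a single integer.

After op 1 (out_shuffle): [4 1 3 2 5 0]
After op 2 (out_shuffle): [4 2 1 5 3 0]
After op 3 (in_shuffle): [5 4 3 2 0 1]
After op 4 (reverse): [1 0 2 3 4 5]
Position 5: card 5.

Answer: 5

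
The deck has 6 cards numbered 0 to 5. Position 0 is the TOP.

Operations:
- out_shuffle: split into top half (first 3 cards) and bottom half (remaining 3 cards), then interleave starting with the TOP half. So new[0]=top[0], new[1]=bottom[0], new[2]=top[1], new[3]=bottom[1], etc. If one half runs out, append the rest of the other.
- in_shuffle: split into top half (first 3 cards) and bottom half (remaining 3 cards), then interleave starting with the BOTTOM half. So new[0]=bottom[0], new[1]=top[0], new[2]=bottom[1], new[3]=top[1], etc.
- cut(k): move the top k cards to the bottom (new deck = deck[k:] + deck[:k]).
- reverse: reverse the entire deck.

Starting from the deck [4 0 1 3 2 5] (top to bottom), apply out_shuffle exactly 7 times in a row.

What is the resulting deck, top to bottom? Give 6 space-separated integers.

After op 1 (out_shuffle): [4 3 0 2 1 5]
After op 2 (out_shuffle): [4 2 3 1 0 5]
After op 3 (out_shuffle): [4 1 2 0 3 5]
After op 4 (out_shuffle): [4 0 1 3 2 5]
After op 5 (out_shuffle): [4 3 0 2 1 5]
After op 6 (out_shuffle): [4 2 3 1 0 5]
After op 7 (out_shuffle): [4 1 2 0 3 5]

Answer: 4 1 2 0 3 5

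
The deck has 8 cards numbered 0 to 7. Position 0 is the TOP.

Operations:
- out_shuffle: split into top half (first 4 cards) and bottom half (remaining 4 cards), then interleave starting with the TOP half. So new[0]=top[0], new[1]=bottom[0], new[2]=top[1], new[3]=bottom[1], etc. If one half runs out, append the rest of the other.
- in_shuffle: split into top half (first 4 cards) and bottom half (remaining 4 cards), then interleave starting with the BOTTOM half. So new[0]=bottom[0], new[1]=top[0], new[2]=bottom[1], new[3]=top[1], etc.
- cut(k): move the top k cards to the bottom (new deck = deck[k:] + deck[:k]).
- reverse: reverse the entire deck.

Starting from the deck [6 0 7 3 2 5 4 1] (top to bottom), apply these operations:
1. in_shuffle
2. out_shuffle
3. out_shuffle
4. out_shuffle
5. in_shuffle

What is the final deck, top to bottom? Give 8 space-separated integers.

Answer: 4 2 7 6 1 5 3 0

Derivation:
After op 1 (in_shuffle): [2 6 5 0 4 7 1 3]
After op 2 (out_shuffle): [2 4 6 7 5 1 0 3]
After op 3 (out_shuffle): [2 5 4 1 6 0 7 3]
After op 4 (out_shuffle): [2 6 5 0 4 7 1 3]
After op 5 (in_shuffle): [4 2 7 6 1 5 3 0]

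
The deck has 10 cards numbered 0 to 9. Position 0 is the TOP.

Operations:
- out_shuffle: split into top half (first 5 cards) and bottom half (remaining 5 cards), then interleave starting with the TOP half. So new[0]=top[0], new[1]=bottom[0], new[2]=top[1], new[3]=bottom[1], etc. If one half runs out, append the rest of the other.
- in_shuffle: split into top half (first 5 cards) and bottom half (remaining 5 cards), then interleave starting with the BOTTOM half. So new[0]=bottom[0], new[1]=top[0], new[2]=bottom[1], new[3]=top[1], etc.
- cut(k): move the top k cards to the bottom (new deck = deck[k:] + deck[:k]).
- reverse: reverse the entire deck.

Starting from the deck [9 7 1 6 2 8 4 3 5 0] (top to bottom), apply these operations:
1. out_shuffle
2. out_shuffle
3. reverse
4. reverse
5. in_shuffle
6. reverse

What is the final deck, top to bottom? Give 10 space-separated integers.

After op 1 (out_shuffle): [9 8 7 4 1 3 6 5 2 0]
After op 2 (out_shuffle): [9 3 8 6 7 5 4 2 1 0]
After op 3 (reverse): [0 1 2 4 5 7 6 8 3 9]
After op 4 (reverse): [9 3 8 6 7 5 4 2 1 0]
After op 5 (in_shuffle): [5 9 4 3 2 8 1 6 0 7]
After op 6 (reverse): [7 0 6 1 8 2 3 4 9 5]

Answer: 7 0 6 1 8 2 3 4 9 5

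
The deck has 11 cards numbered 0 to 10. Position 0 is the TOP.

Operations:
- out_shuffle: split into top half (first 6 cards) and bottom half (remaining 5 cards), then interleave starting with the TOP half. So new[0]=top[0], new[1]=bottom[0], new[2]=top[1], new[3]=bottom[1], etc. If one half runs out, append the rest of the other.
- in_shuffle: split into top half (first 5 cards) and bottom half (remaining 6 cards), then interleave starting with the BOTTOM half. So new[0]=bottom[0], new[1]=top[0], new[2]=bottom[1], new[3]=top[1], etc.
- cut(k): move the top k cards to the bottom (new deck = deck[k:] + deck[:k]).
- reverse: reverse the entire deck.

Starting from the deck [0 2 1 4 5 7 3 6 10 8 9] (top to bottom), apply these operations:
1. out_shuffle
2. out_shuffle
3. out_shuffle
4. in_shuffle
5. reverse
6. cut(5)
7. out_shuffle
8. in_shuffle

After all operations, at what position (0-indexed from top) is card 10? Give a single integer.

After op 1 (out_shuffle): [0 3 2 6 1 10 4 8 5 9 7]
After op 2 (out_shuffle): [0 4 3 8 2 5 6 9 1 7 10]
After op 3 (out_shuffle): [0 6 4 9 3 1 8 7 2 10 5]
After op 4 (in_shuffle): [1 0 8 6 7 4 2 9 10 3 5]
After op 5 (reverse): [5 3 10 9 2 4 7 6 8 0 1]
After op 6 (cut(5)): [4 7 6 8 0 1 5 3 10 9 2]
After op 7 (out_shuffle): [4 5 7 3 6 10 8 9 0 2 1]
After op 8 (in_shuffle): [10 4 8 5 9 7 0 3 2 6 1]
Card 10 is at position 0.

Answer: 0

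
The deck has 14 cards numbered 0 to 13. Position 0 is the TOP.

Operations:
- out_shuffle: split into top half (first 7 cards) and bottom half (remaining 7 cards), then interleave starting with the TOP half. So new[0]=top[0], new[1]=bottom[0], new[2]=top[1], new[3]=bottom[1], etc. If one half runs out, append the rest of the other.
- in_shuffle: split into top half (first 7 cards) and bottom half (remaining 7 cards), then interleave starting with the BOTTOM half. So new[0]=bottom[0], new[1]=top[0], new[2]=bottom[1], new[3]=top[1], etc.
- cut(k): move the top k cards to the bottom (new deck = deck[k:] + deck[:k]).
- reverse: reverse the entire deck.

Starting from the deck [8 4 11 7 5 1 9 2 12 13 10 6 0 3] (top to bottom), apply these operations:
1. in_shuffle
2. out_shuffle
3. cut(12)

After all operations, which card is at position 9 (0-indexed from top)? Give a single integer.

Answer: 0

Derivation:
After op 1 (in_shuffle): [2 8 12 4 13 11 10 7 6 5 0 1 3 9]
After op 2 (out_shuffle): [2 7 8 6 12 5 4 0 13 1 11 3 10 9]
After op 3 (cut(12)): [10 9 2 7 8 6 12 5 4 0 13 1 11 3]
Position 9: card 0.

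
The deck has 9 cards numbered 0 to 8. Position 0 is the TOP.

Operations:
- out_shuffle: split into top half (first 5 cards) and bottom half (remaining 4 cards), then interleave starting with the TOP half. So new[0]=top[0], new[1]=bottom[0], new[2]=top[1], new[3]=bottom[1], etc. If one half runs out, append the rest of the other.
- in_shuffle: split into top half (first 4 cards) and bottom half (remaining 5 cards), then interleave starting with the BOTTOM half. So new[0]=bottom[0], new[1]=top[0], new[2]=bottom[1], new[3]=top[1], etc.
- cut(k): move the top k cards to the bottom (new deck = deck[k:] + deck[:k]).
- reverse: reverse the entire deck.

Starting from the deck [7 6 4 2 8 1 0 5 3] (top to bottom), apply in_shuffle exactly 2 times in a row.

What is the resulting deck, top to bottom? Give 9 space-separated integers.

After op 1 (in_shuffle): [8 7 1 6 0 4 5 2 3]
After op 2 (in_shuffle): [0 8 4 7 5 1 2 6 3]

Answer: 0 8 4 7 5 1 2 6 3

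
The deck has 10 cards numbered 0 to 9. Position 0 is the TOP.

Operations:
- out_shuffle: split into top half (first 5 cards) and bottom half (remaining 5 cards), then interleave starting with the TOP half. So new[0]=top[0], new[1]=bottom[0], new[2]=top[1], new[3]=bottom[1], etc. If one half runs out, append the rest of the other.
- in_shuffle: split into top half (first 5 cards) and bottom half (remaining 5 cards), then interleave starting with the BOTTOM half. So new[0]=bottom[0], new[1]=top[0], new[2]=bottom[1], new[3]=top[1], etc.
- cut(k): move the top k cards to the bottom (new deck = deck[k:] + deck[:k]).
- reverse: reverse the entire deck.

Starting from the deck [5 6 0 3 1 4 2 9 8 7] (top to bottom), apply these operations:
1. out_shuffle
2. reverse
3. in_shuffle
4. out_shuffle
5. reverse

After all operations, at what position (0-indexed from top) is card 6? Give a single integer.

After op 1 (out_shuffle): [5 4 6 2 0 9 3 8 1 7]
After op 2 (reverse): [7 1 8 3 9 0 2 6 4 5]
After op 3 (in_shuffle): [0 7 2 1 6 8 4 3 5 9]
After op 4 (out_shuffle): [0 8 7 4 2 3 1 5 6 9]
After op 5 (reverse): [9 6 5 1 3 2 4 7 8 0]
Card 6 is at position 1.

Answer: 1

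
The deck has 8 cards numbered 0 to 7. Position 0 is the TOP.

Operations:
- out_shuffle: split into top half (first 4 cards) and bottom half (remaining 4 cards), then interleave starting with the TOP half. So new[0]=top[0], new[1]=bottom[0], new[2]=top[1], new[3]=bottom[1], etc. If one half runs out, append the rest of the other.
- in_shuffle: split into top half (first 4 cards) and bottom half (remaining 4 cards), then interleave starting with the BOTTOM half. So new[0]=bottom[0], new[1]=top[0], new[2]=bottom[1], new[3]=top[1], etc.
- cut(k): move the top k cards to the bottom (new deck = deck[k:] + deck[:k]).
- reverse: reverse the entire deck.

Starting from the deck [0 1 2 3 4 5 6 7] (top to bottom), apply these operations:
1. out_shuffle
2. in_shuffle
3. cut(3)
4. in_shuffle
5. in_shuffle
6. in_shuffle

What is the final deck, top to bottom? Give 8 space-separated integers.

After op 1 (out_shuffle): [0 4 1 5 2 6 3 7]
After op 2 (in_shuffle): [2 0 6 4 3 1 7 5]
After op 3 (cut(3)): [4 3 1 7 5 2 0 6]
After op 4 (in_shuffle): [5 4 2 3 0 1 6 7]
After op 5 (in_shuffle): [0 5 1 4 6 2 7 3]
After op 6 (in_shuffle): [6 0 2 5 7 1 3 4]

Answer: 6 0 2 5 7 1 3 4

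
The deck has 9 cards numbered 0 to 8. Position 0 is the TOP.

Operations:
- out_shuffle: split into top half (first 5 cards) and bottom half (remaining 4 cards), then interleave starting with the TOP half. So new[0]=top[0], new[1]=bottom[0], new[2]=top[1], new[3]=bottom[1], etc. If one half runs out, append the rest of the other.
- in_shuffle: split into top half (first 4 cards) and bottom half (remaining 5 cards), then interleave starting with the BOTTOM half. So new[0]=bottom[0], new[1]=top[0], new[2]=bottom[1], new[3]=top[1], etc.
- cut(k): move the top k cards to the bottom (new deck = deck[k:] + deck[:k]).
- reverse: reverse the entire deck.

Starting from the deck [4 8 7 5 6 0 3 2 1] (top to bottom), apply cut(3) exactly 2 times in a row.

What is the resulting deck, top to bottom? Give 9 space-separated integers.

Answer: 3 2 1 4 8 7 5 6 0

Derivation:
After op 1 (cut(3)): [5 6 0 3 2 1 4 8 7]
After op 2 (cut(3)): [3 2 1 4 8 7 5 6 0]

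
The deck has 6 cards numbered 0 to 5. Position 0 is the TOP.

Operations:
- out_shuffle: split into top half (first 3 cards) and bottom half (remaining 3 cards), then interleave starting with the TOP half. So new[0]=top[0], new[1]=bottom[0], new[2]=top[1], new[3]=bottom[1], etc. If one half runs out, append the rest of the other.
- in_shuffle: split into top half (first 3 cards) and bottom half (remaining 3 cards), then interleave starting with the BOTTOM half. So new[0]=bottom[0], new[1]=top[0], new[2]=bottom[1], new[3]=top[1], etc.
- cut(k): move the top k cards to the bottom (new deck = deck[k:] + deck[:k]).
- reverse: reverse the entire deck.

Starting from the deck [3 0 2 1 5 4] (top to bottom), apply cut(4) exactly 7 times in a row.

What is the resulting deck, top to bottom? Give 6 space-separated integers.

Answer: 5 4 3 0 2 1

Derivation:
After op 1 (cut(4)): [5 4 3 0 2 1]
After op 2 (cut(4)): [2 1 5 4 3 0]
After op 3 (cut(4)): [3 0 2 1 5 4]
After op 4 (cut(4)): [5 4 3 0 2 1]
After op 5 (cut(4)): [2 1 5 4 3 0]
After op 6 (cut(4)): [3 0 2 1 5 4]
After op 7 (cut(4)): [5 4 3 0 2 1]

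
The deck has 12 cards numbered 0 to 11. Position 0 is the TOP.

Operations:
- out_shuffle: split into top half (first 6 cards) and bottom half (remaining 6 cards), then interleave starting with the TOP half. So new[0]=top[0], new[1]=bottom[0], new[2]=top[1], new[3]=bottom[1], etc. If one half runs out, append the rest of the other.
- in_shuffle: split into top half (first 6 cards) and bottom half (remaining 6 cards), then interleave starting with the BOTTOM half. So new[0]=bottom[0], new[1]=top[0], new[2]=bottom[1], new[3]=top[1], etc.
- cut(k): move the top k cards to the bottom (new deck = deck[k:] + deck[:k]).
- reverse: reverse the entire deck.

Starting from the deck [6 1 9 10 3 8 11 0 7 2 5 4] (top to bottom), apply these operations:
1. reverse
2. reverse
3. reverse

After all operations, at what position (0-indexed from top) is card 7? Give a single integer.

After op 1 (reverse): [4 5 2 7 0 11 8 3 10 9 1 6]
After op 2 (reverse): [6 1 9 10 3 8 11 0 7 2 5 4]
After op 3 (reverse): [4 5 2 7 0 11 8 3 10 9 1 6]
Card 7 is at position 3.

Answer: 3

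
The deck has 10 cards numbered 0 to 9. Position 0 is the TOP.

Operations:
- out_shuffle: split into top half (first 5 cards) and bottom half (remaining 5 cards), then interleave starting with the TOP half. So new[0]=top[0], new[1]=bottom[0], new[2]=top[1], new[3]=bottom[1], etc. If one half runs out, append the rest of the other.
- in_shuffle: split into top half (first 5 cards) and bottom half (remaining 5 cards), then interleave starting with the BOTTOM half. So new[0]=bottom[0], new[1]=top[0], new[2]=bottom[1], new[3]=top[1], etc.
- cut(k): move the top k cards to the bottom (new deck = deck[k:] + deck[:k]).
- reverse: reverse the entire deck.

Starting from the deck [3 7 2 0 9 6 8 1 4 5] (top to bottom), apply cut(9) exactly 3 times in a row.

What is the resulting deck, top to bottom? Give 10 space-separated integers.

Answer: 1 4 5 3 7 2 0 9 6 8

Derivation:
After op 1 (cut(9)): [5 3 7 2 0 9 6 8 1 4]
After op 2 (cut(9)): [4 5 3 7 2 0 9 6 8 1]
After op 3 (cut(9)): [1 4 5 3 7 2 0 9 6 8]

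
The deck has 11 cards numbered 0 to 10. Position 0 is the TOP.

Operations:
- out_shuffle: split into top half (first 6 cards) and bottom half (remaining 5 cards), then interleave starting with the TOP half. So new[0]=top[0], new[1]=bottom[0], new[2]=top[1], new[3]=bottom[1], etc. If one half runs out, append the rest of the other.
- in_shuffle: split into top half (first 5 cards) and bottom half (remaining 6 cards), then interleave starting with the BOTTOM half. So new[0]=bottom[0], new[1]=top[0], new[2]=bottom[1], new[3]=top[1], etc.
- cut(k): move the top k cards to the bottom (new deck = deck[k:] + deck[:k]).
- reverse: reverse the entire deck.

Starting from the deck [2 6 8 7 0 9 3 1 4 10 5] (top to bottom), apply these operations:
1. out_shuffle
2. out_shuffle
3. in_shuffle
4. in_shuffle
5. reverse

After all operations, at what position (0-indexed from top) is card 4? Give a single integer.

Answer: 0

Derivation:
After op 1 (out_shuffle): [2 3 6 1 8 4 7 10 0 5 9]
After op 2 (out_shuffle): [2 7 3 10 6 0 1 5 8 9 4]
After op 3 (in_shuffle): [0 2 1 7 5 3 8 10 9 6 4]
After op 4 (in_shuffle): [3 0 8 2 10 1 9 7 6 5 4]
After op 5 (reverse): [4 5 6 7 9 1 10 2 8 0 3]
Card 4 is at position 0.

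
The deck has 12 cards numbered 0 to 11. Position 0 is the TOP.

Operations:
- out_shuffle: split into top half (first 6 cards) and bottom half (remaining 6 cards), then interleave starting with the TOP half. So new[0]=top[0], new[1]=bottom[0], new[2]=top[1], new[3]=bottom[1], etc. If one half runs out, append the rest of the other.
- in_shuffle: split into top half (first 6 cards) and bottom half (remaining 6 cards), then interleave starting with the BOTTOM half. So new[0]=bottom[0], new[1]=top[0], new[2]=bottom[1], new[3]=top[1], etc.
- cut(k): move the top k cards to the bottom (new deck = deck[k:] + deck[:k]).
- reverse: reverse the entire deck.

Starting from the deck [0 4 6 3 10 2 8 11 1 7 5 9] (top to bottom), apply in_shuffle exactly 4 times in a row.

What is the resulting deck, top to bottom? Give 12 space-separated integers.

Answer: 1 10 0 7 2 4 5 8 6 9 11 3

Derivation:
After op 1 (in_shuffle): [8 0 11 4 1 6 7 3 5 10 9 2]
After op 2 (in_shuffle): [7 8 3 0 5 11 10 4 9 1 2 6]
After op 3 (in_shuffle): [10 7 4 8 9 3 1 0 2 5 6 11]
After op 4 (in_shuffle): [1 10 0 7 2 4 5 8 6 9 11 3]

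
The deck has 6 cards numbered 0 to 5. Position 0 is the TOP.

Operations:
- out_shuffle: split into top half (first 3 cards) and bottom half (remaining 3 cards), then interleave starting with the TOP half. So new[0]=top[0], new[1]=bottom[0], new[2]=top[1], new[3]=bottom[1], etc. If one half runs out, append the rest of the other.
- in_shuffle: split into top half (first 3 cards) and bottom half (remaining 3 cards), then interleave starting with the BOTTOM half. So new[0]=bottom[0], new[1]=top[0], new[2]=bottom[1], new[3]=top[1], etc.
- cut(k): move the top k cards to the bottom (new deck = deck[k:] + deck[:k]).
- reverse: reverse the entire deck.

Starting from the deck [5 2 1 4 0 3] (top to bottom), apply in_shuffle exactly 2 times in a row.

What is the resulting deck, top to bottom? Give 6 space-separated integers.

Answer: 2 4 3 5 1 0

Derivation:
After op 1 (in_shuffle): [4 5 0 2 3 1]
After op 2 (in_shuffle): [2 4 3 5 1 0]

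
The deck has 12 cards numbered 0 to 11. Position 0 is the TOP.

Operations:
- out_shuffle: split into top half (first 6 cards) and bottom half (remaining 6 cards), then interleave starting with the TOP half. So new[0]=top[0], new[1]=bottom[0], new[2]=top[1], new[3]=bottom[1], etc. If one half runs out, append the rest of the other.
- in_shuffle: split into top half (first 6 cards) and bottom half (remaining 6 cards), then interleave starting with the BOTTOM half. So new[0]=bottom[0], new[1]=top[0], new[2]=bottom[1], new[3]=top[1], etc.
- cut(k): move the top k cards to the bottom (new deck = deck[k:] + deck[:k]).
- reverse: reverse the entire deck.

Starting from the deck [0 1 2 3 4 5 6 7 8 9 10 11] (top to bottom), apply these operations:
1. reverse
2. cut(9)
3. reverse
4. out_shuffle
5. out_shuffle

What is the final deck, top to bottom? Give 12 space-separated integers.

Answer: 3 6 9 0 4 7 10 1 5 8 11 2

Derivation:
After op 1 (reverse): [11 10 9 8 7 6 5 4 3 2 1 0]
After op 2 (cut(9)): [2 1 0 11 10 9 8 7 6 5 4 3]
After op 3 (reverse): [3 4 5 6 7 8 9 10 11 0 1 2]
After op 4 (out_shuffle): [3 9 4 10 5 11 6 0 7 1 8 2]
After op 5 (out_shuffle): [3 6 9 0 4 7 10 1 5 8 11 2]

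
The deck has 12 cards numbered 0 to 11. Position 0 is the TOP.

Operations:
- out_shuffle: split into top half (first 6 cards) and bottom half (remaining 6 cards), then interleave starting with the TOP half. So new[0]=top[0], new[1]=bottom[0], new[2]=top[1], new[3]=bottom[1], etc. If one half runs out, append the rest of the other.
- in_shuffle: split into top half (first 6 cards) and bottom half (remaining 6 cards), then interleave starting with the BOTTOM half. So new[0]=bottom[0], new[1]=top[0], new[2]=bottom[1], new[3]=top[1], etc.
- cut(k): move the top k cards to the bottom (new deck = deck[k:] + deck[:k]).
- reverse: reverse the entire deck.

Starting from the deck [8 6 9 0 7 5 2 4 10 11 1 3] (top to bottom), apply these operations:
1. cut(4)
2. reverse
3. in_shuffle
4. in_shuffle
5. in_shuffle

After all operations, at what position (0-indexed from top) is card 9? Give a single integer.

After op 1 (cut(4)): [7 5 2 4 10 11 1 3 8 6 9 0]
After op 2 (reverse): [0 9 6 8 3 1 11 10 4 2 5 7]
After op 3 (in_shuffle): [11 0 10 9 4 6 2 8 5 3 7 1]
After op 4 (in_shuffle): [2 11 8 0 5 10 3 9 7 4 1 6]
After op 5 (in_shuffle): [3 2 9 11 7 8 4 0 1 5 6 10]
Card 9 is at position 2.

Answer: 2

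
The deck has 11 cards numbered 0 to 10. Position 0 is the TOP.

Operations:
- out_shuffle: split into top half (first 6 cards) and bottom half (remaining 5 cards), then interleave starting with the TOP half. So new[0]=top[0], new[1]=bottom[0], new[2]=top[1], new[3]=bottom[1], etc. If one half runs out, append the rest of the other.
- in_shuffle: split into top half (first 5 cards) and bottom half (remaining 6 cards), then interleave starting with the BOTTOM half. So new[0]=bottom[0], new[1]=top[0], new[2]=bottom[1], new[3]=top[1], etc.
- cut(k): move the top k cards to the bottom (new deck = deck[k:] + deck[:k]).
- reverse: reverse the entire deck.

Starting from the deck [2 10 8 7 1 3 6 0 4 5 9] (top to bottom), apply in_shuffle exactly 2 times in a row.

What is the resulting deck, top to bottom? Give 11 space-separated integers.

Answer: 8 3 4 2 7 6 5 10 1 0 9

Derivation:
After op 1 (in_shuffle): [3 2 6 10 0 8 4 7 5 1 9]
After op 2 (in_shuffle): [8 3 4 2 7 6 5 10 1 0 9]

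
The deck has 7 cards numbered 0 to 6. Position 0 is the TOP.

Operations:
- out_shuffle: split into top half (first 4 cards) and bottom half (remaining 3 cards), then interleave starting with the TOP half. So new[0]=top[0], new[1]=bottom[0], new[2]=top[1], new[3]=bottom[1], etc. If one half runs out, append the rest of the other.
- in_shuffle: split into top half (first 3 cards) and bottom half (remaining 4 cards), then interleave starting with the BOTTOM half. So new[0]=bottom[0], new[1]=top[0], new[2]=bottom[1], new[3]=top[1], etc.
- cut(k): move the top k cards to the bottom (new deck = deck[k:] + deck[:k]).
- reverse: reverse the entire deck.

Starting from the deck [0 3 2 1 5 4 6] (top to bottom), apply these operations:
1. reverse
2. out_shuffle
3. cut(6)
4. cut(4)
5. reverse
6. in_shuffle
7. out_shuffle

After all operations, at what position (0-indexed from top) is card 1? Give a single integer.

After op 1 (reverse): [6 4 5 1 2 3 0]
After op 2 (out_shuffle): [6 2 4 3 5 0 1]
After op 3 (cut(6)): [1 6 2 4 3 5 0]
After op 4 (cut(4)): [3 5 0 1 6 2 4]
After op 5 (reverse): [4 2 6 1 0 5 3]
After op 6 (in_shuffle): [1 4 0 2 5 6 3]
After op 7 (out_shuffle): [1 5 4 6 0 3 2]
Card 1 is at position 0.

Answer: 0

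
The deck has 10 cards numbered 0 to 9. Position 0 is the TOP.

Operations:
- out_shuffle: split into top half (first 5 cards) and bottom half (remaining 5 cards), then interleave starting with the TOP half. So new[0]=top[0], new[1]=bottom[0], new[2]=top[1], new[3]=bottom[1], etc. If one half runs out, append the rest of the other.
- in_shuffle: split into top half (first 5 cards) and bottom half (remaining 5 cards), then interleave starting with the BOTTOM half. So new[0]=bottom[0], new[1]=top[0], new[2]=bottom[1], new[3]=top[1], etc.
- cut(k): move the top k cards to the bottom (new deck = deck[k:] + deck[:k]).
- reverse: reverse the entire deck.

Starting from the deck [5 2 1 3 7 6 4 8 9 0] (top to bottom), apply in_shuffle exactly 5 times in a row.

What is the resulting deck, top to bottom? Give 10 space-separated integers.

After op 1 (in_shuffle): [6 5 4 2 8 1 9 3 0 7]
After op 2 (in_shuffle): [1 6 9 5 3 4 0 2 7 8]
After op 3 (in_shuffle): [4 1 0 6 2 9 7 5 8 3]
After op 4 (in_shuffle): [9 4 7 1 5 0 8 6 3 2]
After op 5 (in_shuffle): [0 9 8 4 6 7 3 1 2 5]

Answer: 0 9 8 4 6 7 3 1 2 5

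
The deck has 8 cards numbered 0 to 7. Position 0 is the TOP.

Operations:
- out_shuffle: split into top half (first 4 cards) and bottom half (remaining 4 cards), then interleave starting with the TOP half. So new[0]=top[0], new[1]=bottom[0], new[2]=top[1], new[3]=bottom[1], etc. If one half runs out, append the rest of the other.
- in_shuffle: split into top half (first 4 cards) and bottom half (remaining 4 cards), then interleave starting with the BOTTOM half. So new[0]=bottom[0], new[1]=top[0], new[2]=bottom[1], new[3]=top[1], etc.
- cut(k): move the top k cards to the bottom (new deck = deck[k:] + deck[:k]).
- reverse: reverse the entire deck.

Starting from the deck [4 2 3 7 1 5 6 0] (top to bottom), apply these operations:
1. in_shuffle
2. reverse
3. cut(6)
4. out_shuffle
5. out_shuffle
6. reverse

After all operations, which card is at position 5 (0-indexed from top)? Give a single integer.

After op 1 (in_shuffle): [1 4 5 2 6 3 0 7]
After op 2 (reverse): [7 0 3 6 2 5 4 1]
After op 3 (cut(6)): [4 1 7 0 3 6 2 5]
After op 4 (out_shuffle): [4 3 1 6 7 2 0 5]
After op 5 (out_shuffle): [4 7 3 2 1 0 6 5]
After op 6 (reverse): [5 6 0 1 2 3 7 4]
Position 5: card 3.

Answer: 3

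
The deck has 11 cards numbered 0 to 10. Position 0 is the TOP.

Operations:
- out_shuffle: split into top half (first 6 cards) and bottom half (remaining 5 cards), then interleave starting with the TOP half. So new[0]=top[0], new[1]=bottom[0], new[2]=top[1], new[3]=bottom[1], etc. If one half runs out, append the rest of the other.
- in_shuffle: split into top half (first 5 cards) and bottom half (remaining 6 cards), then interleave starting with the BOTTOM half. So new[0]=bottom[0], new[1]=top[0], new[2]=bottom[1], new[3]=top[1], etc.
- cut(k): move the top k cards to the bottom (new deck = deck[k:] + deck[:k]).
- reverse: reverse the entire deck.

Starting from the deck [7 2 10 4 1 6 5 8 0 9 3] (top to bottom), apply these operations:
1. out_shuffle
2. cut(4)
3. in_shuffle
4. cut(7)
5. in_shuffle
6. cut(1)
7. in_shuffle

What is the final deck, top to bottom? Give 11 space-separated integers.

Answer: 7 9 8 6 4 2 3 0 5 1 10

Derivation:
After op 1 (out_shuffle): [7 5 2 8 10 0 4 9 1 3 6]
After op 2 (cut(4)): [10 0 4 9 1 3 6 7 5 2 8]
After op 3 (in_shuffle): [3 10 6 0 7 4 5 9 2 1 8]
After op 4 (cut(7)): [9 2 1 8 3 10 6 0 7 4 5]
After op 5 (in_shuffle): [10 9 6 2 0 1 7 8 4 3 5]
After op 6 (cut(1)): [9 6 2 0 1 7 8 4 3 5 10]
After op 7 (in_shuffle): [7 9 8 6 4 2 3 0 5 1 10]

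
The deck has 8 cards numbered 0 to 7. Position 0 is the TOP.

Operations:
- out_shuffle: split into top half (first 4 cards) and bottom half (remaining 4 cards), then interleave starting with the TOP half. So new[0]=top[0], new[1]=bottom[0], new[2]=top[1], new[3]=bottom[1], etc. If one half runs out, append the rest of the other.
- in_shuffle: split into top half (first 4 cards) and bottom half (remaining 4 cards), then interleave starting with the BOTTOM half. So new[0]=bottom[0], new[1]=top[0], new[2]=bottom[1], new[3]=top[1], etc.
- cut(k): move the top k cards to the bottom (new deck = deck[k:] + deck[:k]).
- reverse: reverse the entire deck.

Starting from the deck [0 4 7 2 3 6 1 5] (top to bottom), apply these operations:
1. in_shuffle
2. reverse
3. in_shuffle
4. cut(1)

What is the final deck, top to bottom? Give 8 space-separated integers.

Answer: 2 6 5 0 7 3 1 4

Derivation:
After op 1 (in_shuffle): [3 0 6 4 1 7 5 2]
After op 2 (reverse): [2 5 7 1 4 6 0 3]
After op 3 (in_shuffle): [4 2 6 5 0 7 3 1]
After op 4 (cut(1)): [2 6 5 0 7 3 1 4]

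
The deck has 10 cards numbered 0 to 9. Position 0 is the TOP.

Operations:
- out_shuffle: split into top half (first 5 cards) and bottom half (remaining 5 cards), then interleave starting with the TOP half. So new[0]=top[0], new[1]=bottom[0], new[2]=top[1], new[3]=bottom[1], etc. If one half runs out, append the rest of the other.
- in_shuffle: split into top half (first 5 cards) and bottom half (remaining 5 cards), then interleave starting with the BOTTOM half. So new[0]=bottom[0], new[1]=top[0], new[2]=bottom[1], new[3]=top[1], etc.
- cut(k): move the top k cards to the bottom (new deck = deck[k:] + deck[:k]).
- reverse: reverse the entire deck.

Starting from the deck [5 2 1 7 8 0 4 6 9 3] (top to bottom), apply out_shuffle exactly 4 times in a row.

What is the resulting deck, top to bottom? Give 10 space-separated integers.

After op 1 (out_shuffle): [5 0 2 4 1 6 7 9 8 3]
After op 2 (out_shuffle): [5 6 0 7 2 9 4 8 1 3]
After op 3 (out_shuffle): [5 9 6 4 0 8 7 1 2 3]
After op 4 (out_shuffle): [5 8 9 7 6 1 4 2 0 3]

Answer: 5 8 9 7 6 1 4 2 0 3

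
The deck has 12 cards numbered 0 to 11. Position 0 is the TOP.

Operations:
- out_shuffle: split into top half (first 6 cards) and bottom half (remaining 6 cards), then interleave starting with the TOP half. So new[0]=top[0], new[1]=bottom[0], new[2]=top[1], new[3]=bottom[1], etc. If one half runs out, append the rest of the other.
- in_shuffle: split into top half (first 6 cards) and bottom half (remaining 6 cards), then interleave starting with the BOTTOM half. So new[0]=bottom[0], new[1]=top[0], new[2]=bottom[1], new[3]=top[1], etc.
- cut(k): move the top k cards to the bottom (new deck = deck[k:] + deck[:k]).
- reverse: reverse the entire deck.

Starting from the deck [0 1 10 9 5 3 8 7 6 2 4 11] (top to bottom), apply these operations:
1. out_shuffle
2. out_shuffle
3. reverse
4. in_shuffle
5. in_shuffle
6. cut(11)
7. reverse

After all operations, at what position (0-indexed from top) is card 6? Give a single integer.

Answer: 3

Derivation:
After op 1 (out_shuffle): [0 8 1 7 10 6 9 2 5 4 3 11]
After op 2 (out_shuffle): [0 9 8 2 1 5 7 4 10 3 6 11]
After op 3 (reverse): [11 6 3 10 4 7 5 1 2 8 9 0]
After op 4 (in_shuffle): [5 11 1 6 2 3 8 10 9 4 0 7]
After op 5 (in_shuffle): [8 5 10 11 9 1 4 6 0 2 7 3]
After op 6 (cut(11)): [3 8 5 10 11 9 1 4 6 0 2 7]
After op 7 (reverse): [7 2 0 6 4 1 9 11 10 5 8 3]
Card 6 is at position 3.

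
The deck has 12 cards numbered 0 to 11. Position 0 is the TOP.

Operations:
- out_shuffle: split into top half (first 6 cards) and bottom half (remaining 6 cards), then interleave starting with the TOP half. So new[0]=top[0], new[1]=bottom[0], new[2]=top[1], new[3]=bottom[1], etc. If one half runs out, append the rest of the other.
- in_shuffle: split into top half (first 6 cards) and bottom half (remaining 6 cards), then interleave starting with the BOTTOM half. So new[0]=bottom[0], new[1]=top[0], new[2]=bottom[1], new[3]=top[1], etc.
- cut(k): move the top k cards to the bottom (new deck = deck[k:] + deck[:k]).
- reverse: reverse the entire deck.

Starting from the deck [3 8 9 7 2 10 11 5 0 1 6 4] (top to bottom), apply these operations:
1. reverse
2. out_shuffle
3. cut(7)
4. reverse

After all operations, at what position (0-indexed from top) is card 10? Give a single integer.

After op 1 (reverse): [4 6 1 0 5 11 10 2 7 9 8 3]
After op 2 (out_shuffle): [4 10 6 2 1 7 0 9 5 8 11 3]
After op 3 (cut(7)): [9 5 8 11 3 4 10 6 2 1 7 0]
After op 4 (reverse): [0 7 1 2 6 10 4 3 11 8 5 9]
Card 10 is at position 5.

Answer: 5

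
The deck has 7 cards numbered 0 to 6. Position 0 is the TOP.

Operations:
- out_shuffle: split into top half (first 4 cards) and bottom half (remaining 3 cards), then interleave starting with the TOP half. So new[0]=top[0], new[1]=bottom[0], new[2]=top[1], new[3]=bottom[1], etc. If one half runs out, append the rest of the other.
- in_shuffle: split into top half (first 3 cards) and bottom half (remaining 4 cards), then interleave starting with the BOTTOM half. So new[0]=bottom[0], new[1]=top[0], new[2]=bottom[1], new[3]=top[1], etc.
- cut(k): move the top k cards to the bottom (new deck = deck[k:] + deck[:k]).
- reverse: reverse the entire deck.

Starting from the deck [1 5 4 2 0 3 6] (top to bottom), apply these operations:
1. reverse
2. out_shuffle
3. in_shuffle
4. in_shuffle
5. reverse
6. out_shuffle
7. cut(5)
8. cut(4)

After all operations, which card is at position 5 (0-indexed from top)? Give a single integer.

Answer: 2

Derivation:
After op 1 (reverse): [6 3 0 2 4 5 1]
After op 2 (out_shuffle): [6 4 3 5 0 1 2]
After op 3 (in_shuffle): [5 6 0 4 1 3 2]
After op 4 (in_shuffle): [4 5 1 6 3 0 2]
After op 5 (reverse): [2 0 3 6 1 5 4]
After op 6 (out_shuffle): [2 1 0 5 3 4 6]
After op 7 (cut(5)): [4 6 2 1 0 5 3]
After op 8 (cut(4)): [0 5 3 4 6 2 1]
Position 5: card 2.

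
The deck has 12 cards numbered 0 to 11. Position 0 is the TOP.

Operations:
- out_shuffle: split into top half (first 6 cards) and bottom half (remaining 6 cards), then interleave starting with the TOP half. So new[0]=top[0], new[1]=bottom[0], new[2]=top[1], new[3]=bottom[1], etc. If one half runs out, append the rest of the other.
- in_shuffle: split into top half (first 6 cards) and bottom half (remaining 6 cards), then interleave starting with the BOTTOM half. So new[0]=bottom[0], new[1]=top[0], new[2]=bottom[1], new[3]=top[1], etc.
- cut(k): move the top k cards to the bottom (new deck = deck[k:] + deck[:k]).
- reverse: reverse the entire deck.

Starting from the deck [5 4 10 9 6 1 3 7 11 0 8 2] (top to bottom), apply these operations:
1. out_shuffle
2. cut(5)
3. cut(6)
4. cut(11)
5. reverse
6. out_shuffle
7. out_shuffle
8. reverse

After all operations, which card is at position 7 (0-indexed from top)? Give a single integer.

Answer: 6

Derivation:
After op 1 (out_shuffle): [5 3 4 7 10 11 9 0 6 8 1 2]
After op 2 (cut(5)): [11 9 0 6 8 1 2 5 3 4 7 10]
After op 3 (cut(6)): [2 5 3 4 7 10 11 9 0 6 8 1]
After op 4 (cut(11)): [1 2 5 3 4 7 10 11 9 0 6 8]
After op 5 (reverse): [8 6 0 9 11 10 7 4 3 5 2 1]
After op 6 (out_shuffle): [8 7 6 4 0 3 9 5 11 2 10 1]
After op 7 (out_shuffle): [8 9 7 5 6 11 4 2 0 10 3 1]
After op 8 (reverse): [1 3 10 0 2 4 11 6 5 7 9 8]
Position 7: card 6.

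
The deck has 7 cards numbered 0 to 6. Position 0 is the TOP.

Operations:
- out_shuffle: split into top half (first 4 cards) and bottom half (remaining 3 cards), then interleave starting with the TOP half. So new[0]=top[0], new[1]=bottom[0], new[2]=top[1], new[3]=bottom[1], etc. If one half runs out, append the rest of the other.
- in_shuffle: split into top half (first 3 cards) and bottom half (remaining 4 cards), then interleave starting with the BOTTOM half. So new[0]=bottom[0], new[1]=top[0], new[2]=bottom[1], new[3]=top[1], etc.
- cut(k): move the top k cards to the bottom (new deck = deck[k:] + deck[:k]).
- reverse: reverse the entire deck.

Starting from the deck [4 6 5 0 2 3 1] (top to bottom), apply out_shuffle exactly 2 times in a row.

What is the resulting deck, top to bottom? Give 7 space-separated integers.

Answer: 4 5 2 1 6 0 3

Derivation:
After op 1 (out_shuffle): [4 2 6 3 5 1 0]
After op 2 (out_shuffle): [4 5 2 1 6 0 3]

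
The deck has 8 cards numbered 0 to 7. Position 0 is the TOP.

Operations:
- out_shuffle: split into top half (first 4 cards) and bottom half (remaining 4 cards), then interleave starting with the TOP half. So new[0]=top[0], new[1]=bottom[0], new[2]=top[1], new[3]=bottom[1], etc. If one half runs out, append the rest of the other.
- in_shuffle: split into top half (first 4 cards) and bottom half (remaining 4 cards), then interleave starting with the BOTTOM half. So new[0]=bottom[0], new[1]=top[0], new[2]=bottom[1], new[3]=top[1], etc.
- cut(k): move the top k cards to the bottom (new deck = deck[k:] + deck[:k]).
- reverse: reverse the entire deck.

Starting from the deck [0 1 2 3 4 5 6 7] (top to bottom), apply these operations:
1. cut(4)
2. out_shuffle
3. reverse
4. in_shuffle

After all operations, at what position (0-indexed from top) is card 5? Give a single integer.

After op 1 (cut(4)): [4 5 6 7 0 1 2 3]
After op 2 (out_shuffle): [4 0 5 1 6 2 7 3]
After op 3 (reverse): [3 7 2 6 1 5 0 4]
After op 4 (in_shuffle): [1 3 5 7 0 2 4 6]
Card 5 is at position 2.

Answer: 2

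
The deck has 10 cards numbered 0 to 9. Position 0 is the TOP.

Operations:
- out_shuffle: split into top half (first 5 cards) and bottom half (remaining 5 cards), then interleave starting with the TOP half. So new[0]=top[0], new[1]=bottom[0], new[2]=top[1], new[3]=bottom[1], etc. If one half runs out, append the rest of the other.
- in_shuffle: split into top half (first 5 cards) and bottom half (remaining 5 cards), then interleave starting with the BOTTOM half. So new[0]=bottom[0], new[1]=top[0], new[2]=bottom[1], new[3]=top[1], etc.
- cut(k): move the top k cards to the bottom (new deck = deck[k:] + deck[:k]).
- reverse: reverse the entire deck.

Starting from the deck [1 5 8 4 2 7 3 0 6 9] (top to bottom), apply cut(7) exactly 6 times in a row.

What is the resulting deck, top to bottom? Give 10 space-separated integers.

Answer: 8 4 2 7 3 0 6 9 1 5

Derivation:
After op 1 (cut(7)): [0 6 9 1 5 8 4 2 7 3]
After op 2 (cut(7)): [2 7 3 0 6 9 1 5 8 4]
After op 3 (cut(7)): [5 8 4 2 7 3 0 6 9 1]
After op 4 (cut(7)): [6 9 1 5 8 4 2 7 3 0]
After op 5 (cut(7)): [7 3 0 6 9 1 5 8 4 2]
After op 6 (cut(7)): [8 4 2 7 3 0 6 9 1 5]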